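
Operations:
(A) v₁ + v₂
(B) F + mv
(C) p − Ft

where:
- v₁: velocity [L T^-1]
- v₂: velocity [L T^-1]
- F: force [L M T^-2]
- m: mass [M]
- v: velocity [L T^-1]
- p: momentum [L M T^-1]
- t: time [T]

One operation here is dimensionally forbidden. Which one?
(B) F + mv

(A) v₁ + v₂: v₁ [L T^-1] and v₂ [L T^-1] — same dimensions ✓
(B) F + mv: F [L M T^-2] and mv [L M T^-1] — different dimensions cannot be added/subtracted ✗
(C) p − Ft: p [L M T^-1] and Ft [L M T^-1] — same dimensions ✓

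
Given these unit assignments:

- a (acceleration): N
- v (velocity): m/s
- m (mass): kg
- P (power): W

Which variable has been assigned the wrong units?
a

The variable a (acceleration) should have units m/s², not N.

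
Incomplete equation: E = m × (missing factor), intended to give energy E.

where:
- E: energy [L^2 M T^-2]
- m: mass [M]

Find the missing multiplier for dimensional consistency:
v² (velocity squared), dimensions [L^2 T^-2]

E has dimensions [L^2 M T^-2] and m has dimensions [M].
The missing factor must have dimensions [L^2 M T^-2] / [M] = [L^2 T^-2], i.e. velocity squared (v²).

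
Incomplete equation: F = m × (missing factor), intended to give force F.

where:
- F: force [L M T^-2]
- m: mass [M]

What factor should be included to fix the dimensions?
a (acceleration), dimensions [L T^-2]

F has dimensions [L M T^-2] and m has dimensions [M].
The missing factor must have dimensions [L M T^-2] / [M] = [L T^-2], i.e. acceleration (a).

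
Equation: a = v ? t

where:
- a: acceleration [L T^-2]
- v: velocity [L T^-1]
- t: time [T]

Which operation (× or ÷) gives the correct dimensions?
division (÷): a = v ÷ t

a [L T^-2]; v [L T^-1]; t [T].
v × t → [L] ✗
v ÷ t → [L T^-2] ✓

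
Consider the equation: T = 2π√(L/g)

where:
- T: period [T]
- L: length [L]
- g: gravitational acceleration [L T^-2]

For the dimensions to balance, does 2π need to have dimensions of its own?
No

T has dimensions [T] and √(L/g) already has dimensions [T], so the equation balances without 2π contributing any dimensions. 2π is a pure (dimensionless) number; changing or removing it would not affect dimensional consistency.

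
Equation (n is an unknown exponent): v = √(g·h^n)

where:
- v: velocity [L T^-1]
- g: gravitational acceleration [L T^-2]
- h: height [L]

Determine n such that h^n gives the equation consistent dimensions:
n = 1

v has dimensions [L T^-1]; h has dimensions [L].
With n = 1: √(g·h^1) has dimensions [L T^-1], matching the LHS ✓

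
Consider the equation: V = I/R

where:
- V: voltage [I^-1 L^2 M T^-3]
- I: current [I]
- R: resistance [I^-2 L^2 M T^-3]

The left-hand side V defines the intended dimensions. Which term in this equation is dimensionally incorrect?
The right-hand side term I/R

V has dimensions [I^-1 L^2 M T^-3], but I/R has dimensions [I^3 L^-2 M^-1 T^3], so the term I/R is dimensionally wrong for V.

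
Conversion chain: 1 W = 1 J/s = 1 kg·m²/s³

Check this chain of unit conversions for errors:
The chain is correct (no errors).

Correct: Watt is Joule per second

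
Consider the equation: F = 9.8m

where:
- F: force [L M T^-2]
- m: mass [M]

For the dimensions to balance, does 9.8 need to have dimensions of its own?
Yes

F has dimensions [L M T^-2], while m alone has dimensions [M]. For the equation to balance, the factor 9.8 must carry dimensions [L T^-2] — it is a dimensional constant (a numerical value of a physical quantity with its units suppressed), not a pure number.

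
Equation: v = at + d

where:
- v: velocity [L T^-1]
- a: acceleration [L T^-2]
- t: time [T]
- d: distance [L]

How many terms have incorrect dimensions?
1

LHS v: [L T^-1]
- at: [L T^-1] ✓
- d: [L] ✗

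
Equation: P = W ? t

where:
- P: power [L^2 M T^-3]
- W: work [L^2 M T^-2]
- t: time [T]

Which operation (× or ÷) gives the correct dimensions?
division (÷): P = W ÷ t

P [L^2 M T^-3]; W [L^2 M T^-2]; t [T].
W × t → [L^2 M T^-1] ✗
W ÷ t → [L^2 M T^-3] ✓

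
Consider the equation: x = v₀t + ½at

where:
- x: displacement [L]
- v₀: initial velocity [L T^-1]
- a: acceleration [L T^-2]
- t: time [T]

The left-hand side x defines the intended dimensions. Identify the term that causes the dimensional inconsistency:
The term ½at

Checking each RHS term against the LHS:
- v₀t: [L] — matches x [L] ✓
- ½at: [L T^-1] — does NOT match x [L] ✗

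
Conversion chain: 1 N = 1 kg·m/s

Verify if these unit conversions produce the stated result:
The chain is incorrect (it contains an error).

Incorrect: Newton is kg·m/s², not kg·m/s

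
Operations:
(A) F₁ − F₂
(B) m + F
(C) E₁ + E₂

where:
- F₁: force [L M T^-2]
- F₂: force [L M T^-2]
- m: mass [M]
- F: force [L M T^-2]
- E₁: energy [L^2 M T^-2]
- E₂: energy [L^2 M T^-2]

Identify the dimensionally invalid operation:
(B) m + F

(A) F₁ − F₂: F₁ [L M T^-2] and F₂ [L M T^-2] — same dimensions ✓
(B) m + F: m [M] and F [L M T^-2] — different dimensions cannot be added/subtracted ✗
(C) E₁ + E₂: E₁ [L^2 M T^-2] and E₂ [L^2 M T^-2] — same dimensions ✓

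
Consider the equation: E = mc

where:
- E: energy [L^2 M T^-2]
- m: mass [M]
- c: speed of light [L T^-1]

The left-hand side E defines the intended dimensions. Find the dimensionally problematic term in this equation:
The right-hand side term mc

E has dimensions [L^2 M T^-2], but mc has dimensions [L M T^-1], so the term mc is dimensionally wrong for E.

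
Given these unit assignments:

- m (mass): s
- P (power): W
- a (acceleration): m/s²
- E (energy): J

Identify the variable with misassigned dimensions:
m

The variable m (mass) should have units kg, not s.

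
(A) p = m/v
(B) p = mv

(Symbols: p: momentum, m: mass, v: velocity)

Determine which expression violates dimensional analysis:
(A)

(A) p = m/v: LHS [L M T^-1], RHS [L^-1 M T] ✗
(B) p = mv: LHS [L M T^-1], RHS [L M T^-1] ✓

Expression (A) p = m/v is dimensionally incorrect.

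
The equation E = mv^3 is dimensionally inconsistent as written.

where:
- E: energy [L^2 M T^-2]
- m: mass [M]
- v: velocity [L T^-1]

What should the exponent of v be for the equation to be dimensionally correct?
The exponent of v should be 2: E = mv^2

The LHS E has dimensions [L^2 M T^-2]; v has dimensions [L T^-1].
As written, the RHS mv^3 (exponent 3 on v) has dimensions [L^3 M T^-3], which does not match.
With exponent 2, the RHS mv^2 has dimensions [L^2 M T^-2], matching the LHS.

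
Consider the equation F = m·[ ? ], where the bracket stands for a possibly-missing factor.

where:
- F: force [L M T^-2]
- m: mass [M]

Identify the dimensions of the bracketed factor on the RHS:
[L T^-2] — acceleration (e.g. a)

F has dimensions [L M T^-2]; m has dimensions [M].
The bracketed factor must supply [L M T^-2] / [M] = [L T^-2].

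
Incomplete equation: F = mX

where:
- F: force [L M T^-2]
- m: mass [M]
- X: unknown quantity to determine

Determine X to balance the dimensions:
X = a (acceleration), dimensions [L T^-2]

F has dimensions [L M T^-2]; the rest of the RHS (m) has dimensions [M].
So X must have dimensions [L T^-2] — X = a (acceleration).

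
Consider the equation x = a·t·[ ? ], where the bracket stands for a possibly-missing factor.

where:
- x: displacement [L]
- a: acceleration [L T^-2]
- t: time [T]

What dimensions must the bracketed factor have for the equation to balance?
[T] — time (e.g. t)

x has dimensions [L]; a·t has dimensions [L T^-1].
The bracketed factor must supply [L] / [L T^-1] = [T].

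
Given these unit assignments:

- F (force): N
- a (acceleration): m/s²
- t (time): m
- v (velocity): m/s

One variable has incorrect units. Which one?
t

The variable t (time) should have units s, not m.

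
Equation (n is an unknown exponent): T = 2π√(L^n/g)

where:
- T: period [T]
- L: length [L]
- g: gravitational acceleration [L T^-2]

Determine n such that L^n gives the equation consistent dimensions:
n = 1

T has dimensions [T]; L has dimensions [L].
With n = 1: 2π√(L^1/g) has dimensions [T], matching the LHS ✓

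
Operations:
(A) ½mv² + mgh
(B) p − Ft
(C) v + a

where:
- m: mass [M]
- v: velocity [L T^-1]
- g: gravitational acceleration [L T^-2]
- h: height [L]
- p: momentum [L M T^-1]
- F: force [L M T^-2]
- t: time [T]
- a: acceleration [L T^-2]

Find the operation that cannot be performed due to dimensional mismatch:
(C) v + a

(A) ½mv² + mgh: ½mv² [L^2 M T^-2] and mgh [L^2 M T^-2] — same dimensions ✓
(B) p − Ft: p [L M T^-1] and Ft [L M T^-1] — same dimensions ✓
(C) v + a: v [L T^-1] and a [L T^-2] — different dimensions cannot be added/subtracted ✗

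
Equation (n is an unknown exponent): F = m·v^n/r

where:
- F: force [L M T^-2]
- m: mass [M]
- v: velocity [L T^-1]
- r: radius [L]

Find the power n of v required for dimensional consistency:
n = 2

F has dimensions [L M T^-2]; v has dimensions [L T^-1].
The rest of the RHS has dimensions [L^-1 M], so v^n must supply [L^2 T^-2].
With n = 2: m·v^2/r has dimensions [L M T^-2], matching the LHS ✓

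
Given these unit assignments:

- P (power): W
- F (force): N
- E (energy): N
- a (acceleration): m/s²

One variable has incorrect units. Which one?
E

The variable E (energy) should have units J, not N.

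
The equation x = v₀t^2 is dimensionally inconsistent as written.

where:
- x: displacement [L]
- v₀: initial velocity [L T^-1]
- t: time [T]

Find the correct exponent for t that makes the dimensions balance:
The exponent of t should be 1: x = v₀t

The LHS x has dimensions [L]; t has dimensions [T].
As written, the RHS v₀t^2 (exponent 2 on t) has dimensions [L T], which does not match.
With exponent 1, the RHS v₀t has dimensions [L], matching the LHS.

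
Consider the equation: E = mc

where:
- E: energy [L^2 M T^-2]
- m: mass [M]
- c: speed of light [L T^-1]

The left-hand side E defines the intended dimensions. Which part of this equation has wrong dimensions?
The right-hand side term mc

E has dimensions [L^2 M T^-2], but mc has dimensions [L M T^-1], so the term mc is dimensionally wrong for E.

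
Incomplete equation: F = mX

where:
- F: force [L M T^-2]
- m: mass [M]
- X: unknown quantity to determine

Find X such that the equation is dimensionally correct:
X = a (acceleration), dimensions [L T^-2]

F has dimensions [L M T^-2]; the rest of the RHS (m) has dimensions [M].
So X must have dimensions [L T^-2] — X = a (acceleration).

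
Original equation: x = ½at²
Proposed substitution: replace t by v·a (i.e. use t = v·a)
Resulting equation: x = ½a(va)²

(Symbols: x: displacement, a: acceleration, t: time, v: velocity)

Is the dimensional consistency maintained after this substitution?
No

[t] = [T] and [v·a] = [L^2 T^-3]. These differ, so the substitution replaces a quantity by one of different dimensions and the result x = ½a(va)² has LHS [L] vs RHS [L^5 T^-8] — inconsistent.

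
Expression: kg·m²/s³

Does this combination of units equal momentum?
No

The expression kg·m²/s³ has dimensions [L^2 M T^-3], but momentum has dimensions [L M T^-1].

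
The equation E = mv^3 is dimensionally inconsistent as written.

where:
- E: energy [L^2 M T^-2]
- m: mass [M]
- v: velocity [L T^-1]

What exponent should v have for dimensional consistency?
The exponent of v should be 2: E = mv^2

The LHS E has dimensions [L^2 M T^-2]; v has dimensions [L T^-1].
As written, the RHS mv^3 (exponent 3 on v) has dimensions [L^3 M T^-3], which does not match.
With exponent 2, the RHS mv^2 has dimensions [L^2 M T^-2], matching the LHS.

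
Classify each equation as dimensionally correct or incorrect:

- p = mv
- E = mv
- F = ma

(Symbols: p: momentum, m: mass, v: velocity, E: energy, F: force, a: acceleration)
Dimensionally correct: p = mv, F = ma
Dimensionally incorrect: E = mv
Ordered (correct first, then incorrect): p = mv, F = ma, E = mv

- p = mv: LHS [L M T^-1], RHS [L M T^-1] → correct ✓
- E = mv: LHS [L^2 M T^-2], RHS [L M T^-1] → incorrect ✗
- F = ma: LHS [L M T^-2], RHS [L M T^-2] → correct ✓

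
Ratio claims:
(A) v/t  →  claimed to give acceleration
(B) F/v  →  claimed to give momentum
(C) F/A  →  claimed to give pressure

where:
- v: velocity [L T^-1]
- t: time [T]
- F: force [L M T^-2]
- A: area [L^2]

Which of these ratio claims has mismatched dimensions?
(B) F/v does not give momentum

(A) v/t: [L T^-2] = acceleration [L T^-2] ✓
(B) F/v: [M T^-1] ≠ momentum [L M T^-1] ✗
(C) F/A: [L^-1 M T^-2] = pressure [L^-1 M T^-2] ✓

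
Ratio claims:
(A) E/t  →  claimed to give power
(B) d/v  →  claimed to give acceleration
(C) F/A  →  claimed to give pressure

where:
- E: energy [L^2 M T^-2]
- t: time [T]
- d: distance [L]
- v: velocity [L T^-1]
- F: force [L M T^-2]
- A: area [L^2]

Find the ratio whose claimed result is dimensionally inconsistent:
(B) d/v does not give acceleration

(A) E/t: [L^2 M T^-3] = power [L^2 M T^-3] ✓
(B) d/v: [T] ≠ acceleration [L T^-2] ✗
(C) F/A: [L^-1 M T^-2] = pressure [L^-1 M T^-2] ✓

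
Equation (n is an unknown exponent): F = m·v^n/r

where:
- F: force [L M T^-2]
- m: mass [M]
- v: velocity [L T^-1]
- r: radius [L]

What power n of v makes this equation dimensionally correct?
n = 2

F has dimensions [L M T^-2]; v has dimensions [L T^-1].
The rest of the RHS has dimensions [L^-1 M], so v^n must supply [L^2 T^-2].
With n = 2: m·v^2/r has dimensions [L M T^-2], matching the LHS ✓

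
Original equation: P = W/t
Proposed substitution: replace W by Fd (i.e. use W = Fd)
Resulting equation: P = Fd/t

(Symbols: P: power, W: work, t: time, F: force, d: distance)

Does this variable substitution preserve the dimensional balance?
Yes

[W] = [L^2 M T^-2] and [Fd] = [L^2 M T^-2]. These match, so the substitution replaces a quantity by one of the same dimensions and the result P = Fd/t has LHS [L^2 M T^-3] vs RHS [L^2 M T^-3] — still consistent.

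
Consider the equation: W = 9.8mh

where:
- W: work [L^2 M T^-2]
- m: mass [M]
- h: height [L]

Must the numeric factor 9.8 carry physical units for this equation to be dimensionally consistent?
Yes

W has dimensions [L^2 M T^-2], while mh alone has dimensions [L M]. For the equation to balance, the factor 9.8 must carry dimensions [L T^-2] — it is a dimensional constant (a numerical value of a physical quantity with its units suppressed), not a pure number.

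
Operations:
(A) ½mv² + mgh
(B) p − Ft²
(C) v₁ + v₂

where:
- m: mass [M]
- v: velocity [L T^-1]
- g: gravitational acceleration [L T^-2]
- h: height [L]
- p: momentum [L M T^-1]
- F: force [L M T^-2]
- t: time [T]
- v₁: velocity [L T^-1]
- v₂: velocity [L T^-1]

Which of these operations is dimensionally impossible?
(B) p − Ft²

(A) ½mv² + mgh: ½mv² [L^2 M T^-2] and mgh [L^2 M T^-2] — same dimensions ✓
(B) p − Ft²: p [L M T^-1] and Ft² [L M] — different dimensions cannot be added/subtracted ✗
(C) v₁ + v₂: v₁ [L T^-1] and v₂ [L T^-1] — same dimensions ✓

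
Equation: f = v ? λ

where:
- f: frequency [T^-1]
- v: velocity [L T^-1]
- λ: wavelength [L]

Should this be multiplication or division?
division (÷): f = v ÷ λ

f [T^-1]; v [L T^-1]; λ [L].
v × λ → [L^2 T^-1] ✗
v ÷ λ → [T^-1] ✓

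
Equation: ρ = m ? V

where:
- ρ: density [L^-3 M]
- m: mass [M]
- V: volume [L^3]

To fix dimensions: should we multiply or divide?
division (÷): ρ = m ÷ V

ρ [L^-3 M]; m [M]; V [L^3].
m × V → [L^3 M] ✗
m ÷ V → [L^-3 M] ✓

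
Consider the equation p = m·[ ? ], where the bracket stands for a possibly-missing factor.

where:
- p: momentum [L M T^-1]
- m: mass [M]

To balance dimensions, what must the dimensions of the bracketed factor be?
[L T^-1] — velocity (e.g. v)

p has dimensions [L M T^-1]; m has dimensions [M].
The bracketed factor must supply [L M T^-1] / [M] = [L T^-1].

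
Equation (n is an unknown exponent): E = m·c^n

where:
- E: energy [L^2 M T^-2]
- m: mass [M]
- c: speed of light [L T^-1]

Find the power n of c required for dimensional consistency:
n = 2

E has dimensions [L^2 M T^-2]; c has dimensions [L T^-1].
The rest of the RHS has dimensions [M], so c^n must supply [L^2 T^-2].
With n = 2: m·c^2 has dimensions [L^2 M T^-2], matching the LHS ✓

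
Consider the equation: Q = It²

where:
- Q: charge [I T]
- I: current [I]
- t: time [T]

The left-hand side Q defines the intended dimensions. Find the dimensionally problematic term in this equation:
The right-hand side term It²

Q has dimensions [I T], but It² has dimensions [I T^2], so the term It² is dimensionally wrong for Q.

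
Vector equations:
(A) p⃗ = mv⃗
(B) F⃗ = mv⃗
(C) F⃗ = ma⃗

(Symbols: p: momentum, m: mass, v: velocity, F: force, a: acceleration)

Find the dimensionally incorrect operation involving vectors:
(B) F⃗ = mv⃗

(A) p⃗ = mv⃗: LHS [L M T^-1], RHS [L M T^-1] ✓ — mass (scalar) times velocity (vector)
(B) F⃗ = mv⃗: LHS [L M T^-2], RHS [L M T^-1] ✗ — mass times velocity is momentum, not force; should be ma⃗
(C) F⃗ = ma⃗: LHS [L M T^-2], RHS [L M T^-2] ✓ — Force and acceleration are vectors, mass is a scalar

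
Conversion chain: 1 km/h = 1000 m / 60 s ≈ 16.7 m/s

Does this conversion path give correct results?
The chain is incorrect (it contains an error).

Incorrect: 1 h = 3600 s, not 60 s (1 km/h ≈ 0.278 m/s)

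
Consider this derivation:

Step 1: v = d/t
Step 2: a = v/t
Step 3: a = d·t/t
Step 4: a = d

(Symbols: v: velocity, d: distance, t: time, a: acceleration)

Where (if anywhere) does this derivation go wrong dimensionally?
Step 3

Step 1: v = d/t → LHS [L T^-1], RHS [L T^-1] ✓
Step 2: a = v/t → LHS [L T^-2], RHS [L T^-2] ✓
Step 3: a = d·t/t → LHS [L T^-2], RHS [L] ✗

The first dimensional inconsistency appears in step 3: a = d·t/t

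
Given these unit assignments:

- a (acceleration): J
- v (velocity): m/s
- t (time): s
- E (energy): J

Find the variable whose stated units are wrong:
a

The variable a (acceleration) should have units m/s², not J.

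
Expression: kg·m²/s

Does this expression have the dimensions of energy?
No

The expression kg·m²/s has dimensions [L^2 M T^-1], but energy has dimensions [L^2 M T^-2].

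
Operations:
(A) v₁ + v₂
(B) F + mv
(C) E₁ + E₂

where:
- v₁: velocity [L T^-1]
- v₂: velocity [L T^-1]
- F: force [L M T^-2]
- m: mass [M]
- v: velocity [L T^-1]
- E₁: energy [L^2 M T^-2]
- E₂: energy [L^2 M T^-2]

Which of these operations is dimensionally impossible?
(B) F + mv

(A) v₁ + v₂: v₁ [L T^-1] and v₂ [L T^-1] — same dimensions ✓
(B) F + mv: F [L M T^-2] and mv [L M T^-1] — different dimensions cannot be added/subtracted ✗
(C) E₁ + E₂: E₁ [L^2 M T^-2] and E₂ [L^2 M T^-2] — same dimensions ✓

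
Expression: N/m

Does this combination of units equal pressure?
No

The expression N/m has dimensions [M T^-2], but pressure has dimensions [L^-1 M T^-2].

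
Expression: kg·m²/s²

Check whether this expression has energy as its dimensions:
Yes

The expression kg·m²/s² has dimensions [L^2 M T^-2], which is exactly energy [L^2 M T^-2].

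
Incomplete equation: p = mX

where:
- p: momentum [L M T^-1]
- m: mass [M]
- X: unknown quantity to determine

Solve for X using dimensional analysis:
X = v (velocity), dimensions [L T^-1]

p has dimensions [L M T^-1]; the rest of the RHS (m) has dimensions [M].
So X must have dimensions [L T^-1] — X = v (velocity).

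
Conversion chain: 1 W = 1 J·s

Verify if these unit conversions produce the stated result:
The chain is incorrect (it contains an error).

Incorrect: Watt is J/s, not J·s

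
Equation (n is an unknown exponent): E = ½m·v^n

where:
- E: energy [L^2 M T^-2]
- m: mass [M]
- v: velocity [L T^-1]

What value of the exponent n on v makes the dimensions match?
n = 2

E has dimensions [L^2 M T^-2]; v has dimensions [L T^-1].
The rest of the RHS has dimensions [M], so v^n must supply [L^2 T^-2].
With n = 2: ½m·v^2 has dimensions [L^2 M T^-2], matching the LHS ✓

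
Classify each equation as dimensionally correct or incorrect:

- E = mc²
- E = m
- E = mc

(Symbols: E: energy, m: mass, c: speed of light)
Dimensionally correct: E = mc²
Dimensionally incorrect: E = m, E = mc
Ordered (correct first, then incorrect): E = mc², E = m, E = mc

- E = mc²: LHS [L^2 M T^-2], RHS [L^2 M T^-2] → correct ✓
- E = m: LHS [L^2 M T^-2], RHS [M] → incorrect ✗
- E = mc: LHS [L^2 M T^-2], RHS [L M T^-1] → incorrect ✗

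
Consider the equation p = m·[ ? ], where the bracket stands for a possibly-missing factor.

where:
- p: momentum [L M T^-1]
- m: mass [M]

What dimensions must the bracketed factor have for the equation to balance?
[L T^-1] — velocity (e.g. v)

p has dimensions [L M T^-1]; m has dimensions [M].
The bracketed factor must supply [L M T^-1] / [M] = [L T^-1].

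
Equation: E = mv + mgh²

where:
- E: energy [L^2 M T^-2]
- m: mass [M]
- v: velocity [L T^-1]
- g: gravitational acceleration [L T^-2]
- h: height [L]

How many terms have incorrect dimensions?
2

LHS E: [L^2 M T^-2]
- mv: [L M T^-1] ✗
- mgh²: [L^3 M T^-2] ✗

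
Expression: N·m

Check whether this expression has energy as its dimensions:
Yes

The expression N·m has dimensions [L^2 M T^-2], which is exactly energy [L^2 M T^-2].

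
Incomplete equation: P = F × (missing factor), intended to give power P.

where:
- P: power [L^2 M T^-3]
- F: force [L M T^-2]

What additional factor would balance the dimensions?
v (velocity), dimensions [L T^-1]

P has dimensions [L^2 M T^-3] and F has dimensions [L M T^-2].
The missing factor must have dimensions [L^2 M T^-3] / [L M T^-2] = [L T^-1], i.e. velocity (v).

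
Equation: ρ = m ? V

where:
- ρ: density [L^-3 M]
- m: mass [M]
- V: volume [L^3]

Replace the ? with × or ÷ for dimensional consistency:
division (÷): ρ = m ÷ V

ρ [L^-3 M]; m [M]; V [L^3].
m × V → [L^3 M] ✗
m ÷ V → [L^-3 M] ✓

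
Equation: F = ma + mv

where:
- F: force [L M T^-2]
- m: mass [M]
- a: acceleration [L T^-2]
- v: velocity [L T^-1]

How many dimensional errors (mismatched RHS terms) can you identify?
1

LHS F: [L M T^-2]
- ma: [L M T^-2] ✓
- mv: [L M T^-1] ✗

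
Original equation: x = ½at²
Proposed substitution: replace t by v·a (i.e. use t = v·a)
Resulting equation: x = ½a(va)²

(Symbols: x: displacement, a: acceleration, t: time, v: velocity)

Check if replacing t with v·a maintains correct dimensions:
No

[t] = [T] and [v·a] = [L^2 T^-3]. These differ, so the substitution replaces a quantity by one of different dimensions and the result x = ½a(va)² has LHS [L] vs RHS [L^5 T^-8] — inconsistent.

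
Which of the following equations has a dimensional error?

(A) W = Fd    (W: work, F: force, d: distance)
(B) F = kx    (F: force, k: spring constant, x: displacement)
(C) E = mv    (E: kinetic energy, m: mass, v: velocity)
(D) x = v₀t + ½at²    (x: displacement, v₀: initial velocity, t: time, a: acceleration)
(C) E = mv

The equation (C) E = mv is dimensionally incorrect.

LHS (E): [L^2 M T^-2]
RHS (mv): [L M T^-1] ✗

The dimensions do not match. The other three equations balance.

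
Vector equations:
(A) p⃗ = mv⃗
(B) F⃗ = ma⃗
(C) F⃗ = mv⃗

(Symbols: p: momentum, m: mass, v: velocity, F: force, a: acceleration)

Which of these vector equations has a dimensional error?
(C) F⃗ = mv⃗

(A) p⃗ = mv⃗: LHS [L M T^-1], RHS [L M T^-1] ✓ — mass (scalar) times velocity (vector)
(B) F⃗ = ma⃗: LHS [L M T^-2], RHS [L M T^-2] ✓ — Force and acceleration are vectors, mass is a scalar
(C) F⃗ = mv⃗: LHS [L M T^-2], RHS [L M T^-1] ✗ — mass times velocity is momentum, not force; should be ma⃗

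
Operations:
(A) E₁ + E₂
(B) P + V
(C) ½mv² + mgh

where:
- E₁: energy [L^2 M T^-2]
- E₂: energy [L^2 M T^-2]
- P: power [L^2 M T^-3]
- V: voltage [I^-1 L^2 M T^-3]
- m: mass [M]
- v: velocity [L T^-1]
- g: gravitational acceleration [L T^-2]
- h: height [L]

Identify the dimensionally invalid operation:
(B) P + V

(A) E₁ + E₂: E₁ [L^2 M T^-2] and E₂ [L^2 M T^-2] — same dimensions ✓
(B) P + V: P [L^2 M T^-3] and V [I^-1 L^2 M T^-3] — different dimensions cannot be added/subtracted ✗
(C) ½mv² + mgh: ½mv² [L^2 M T^-2] and mgh [L^2 M T^-2] — same dimensions ✓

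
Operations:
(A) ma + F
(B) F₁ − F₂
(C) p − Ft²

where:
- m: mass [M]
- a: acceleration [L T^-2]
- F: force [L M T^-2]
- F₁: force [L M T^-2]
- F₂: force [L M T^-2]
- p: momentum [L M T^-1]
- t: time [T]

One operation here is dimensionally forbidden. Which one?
(C) p − Ft²

(A) ma + F: ma [L M T^-2] and F [L M T^-2] — same dimensions ✓
(B) F₁ − F₂: F₁ [L M T^-2] and F₂ [L M T^-2] — same dimensions ✓
(C) p − Ft²: p [L M T^-1] and Ft² [L M] — different dimensions cannot be added/subtracted ✗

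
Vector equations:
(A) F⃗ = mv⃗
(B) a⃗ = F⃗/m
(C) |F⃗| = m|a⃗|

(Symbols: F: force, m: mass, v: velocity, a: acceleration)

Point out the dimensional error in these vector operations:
(A) F⃗ = mv⃗

(A) F⃗ = mv⃗: LHS [L M T^-2], RHS [L M T^-1] ✗ — mass times velocity is momentum, not force; should be ma⃗
(B) a⃗ = F⃗/m: LHS [L T^-2], RHS [L T^-2] ✓ — force (vector) divided by mass (scalar)
(C) |F⃗| = m|a⃗|: LHS [L M T^-2], RHS [L M T^-2] ✓ — magnitudes of vectors are scalars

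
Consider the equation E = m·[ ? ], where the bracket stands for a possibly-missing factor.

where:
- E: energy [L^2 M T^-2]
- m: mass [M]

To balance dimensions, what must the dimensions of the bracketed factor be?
[L^2 T^-2] — velocity squared (e.g. v²)

E has dimensions [L^2 M T^-2]; m has dimensions [M].
The bracketed factor must supply [L^2 M T^-2] / [M] = [L^2 T^-2].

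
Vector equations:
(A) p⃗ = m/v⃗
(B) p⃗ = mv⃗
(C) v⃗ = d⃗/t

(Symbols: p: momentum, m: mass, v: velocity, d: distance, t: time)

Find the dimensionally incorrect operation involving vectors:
(A) p⃗ = m/v⃗

(A) p⃗ = m/v⃗: LHS [L M T^-1], RHS [L^-1 M T] ✗ — momentum is mass times velocity; should be mv⃗ (and division by a vector is undefined)
(B) p⃗ = mv⃗: LHS [L M T^-1], RHS [L M T^-1] ✓ — mass (scalar) times velocity (vector)
(C) v⃗ = d⃗/t: LHS [L T^-1], RHS [L T^-1] ✓ — displacement (vector) divided by time (scalar)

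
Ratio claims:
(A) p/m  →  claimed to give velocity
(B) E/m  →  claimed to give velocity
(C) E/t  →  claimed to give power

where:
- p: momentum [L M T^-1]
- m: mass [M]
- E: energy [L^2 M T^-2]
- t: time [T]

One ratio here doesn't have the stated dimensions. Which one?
(B) E/m does not give velocity

(A) p/m: [L T^-1] = velocity [L T^-1] ✓
(B) E/m: [L^2 T^-2] ≠ velocity [L T^-1] ✗
(C) E/t: [L^2 M T^-3] = power [L^2 M T^-3] ✓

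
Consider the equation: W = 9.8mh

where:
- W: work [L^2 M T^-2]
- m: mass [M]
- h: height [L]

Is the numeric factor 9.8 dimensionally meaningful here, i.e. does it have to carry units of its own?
Yes

W has dimensions [L^2 M T^-2], while mh alone has dimensions [L M]. For the equation to balance, the factor 9.8 must carry dimensions [L T^-2] — it is a dimensional constant (a numerical value of a physical quantity with its units suppressed), not a pure number.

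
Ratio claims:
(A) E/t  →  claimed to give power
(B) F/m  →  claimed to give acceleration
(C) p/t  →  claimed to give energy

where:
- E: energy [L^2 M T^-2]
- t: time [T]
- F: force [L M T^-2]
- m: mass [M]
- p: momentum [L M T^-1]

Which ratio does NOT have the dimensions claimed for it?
(C) p/t does not give energy

(A) E/t: [L^2 M T^-3] = power [L^2 M T^-3] ✓
(B) F/m: [L T^-2] = acceleration [L T^-2] ✓
(C) p/t: [L M T^-2] ≠ energy [L^2 M T^-2] ✗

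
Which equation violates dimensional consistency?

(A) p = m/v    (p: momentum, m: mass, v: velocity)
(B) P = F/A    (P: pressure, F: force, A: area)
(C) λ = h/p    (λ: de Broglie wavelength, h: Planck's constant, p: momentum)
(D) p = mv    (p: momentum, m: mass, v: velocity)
(A) p = m/v

The equation (A) p = m/v is dimensionally incorrect.

LHS (p): [L M T^-1]
RHS (m/v): [L^-1 M T] ✗

The dimensions do not match. The other three equations balance.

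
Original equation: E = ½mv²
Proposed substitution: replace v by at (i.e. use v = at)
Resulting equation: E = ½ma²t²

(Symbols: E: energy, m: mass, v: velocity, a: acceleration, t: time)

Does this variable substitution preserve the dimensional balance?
Yes

[v] = [L T^-1] and [at] = [L T^-1]. These match, so the substitution replaces a quantity by one of the same dimensions and the result E = ½ma²t² has LHS [L^2 M T^-2] vs RHS [L^2 M T^-2] — still consistent.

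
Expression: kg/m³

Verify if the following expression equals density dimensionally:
Yes

The expression kg/m³ has dimensions [L^-3 M], which is exactly density [L^-3 M].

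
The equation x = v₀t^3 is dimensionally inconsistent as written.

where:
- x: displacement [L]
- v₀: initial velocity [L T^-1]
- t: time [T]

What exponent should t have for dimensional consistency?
The exponent of t should be 1: x = v₀t

The LHS x has dimensions [L]; t has dimensions [T].
As written, the RHS v₀t^3 (exponent 3 on t) has dimensions [L T^2], which does not match.
With exponent 1, the RHS v₀t has dimensions [L], matching the LHS.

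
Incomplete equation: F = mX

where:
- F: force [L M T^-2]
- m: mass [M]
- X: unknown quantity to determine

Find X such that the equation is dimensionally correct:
X = a (acceleration), dimensions [L T^-2]

F has dimensions [L M T^-2]; the rest of the RHS (m) has dimensions [M].
So X must have dimensions [L T^-2] — X = a (acceleration).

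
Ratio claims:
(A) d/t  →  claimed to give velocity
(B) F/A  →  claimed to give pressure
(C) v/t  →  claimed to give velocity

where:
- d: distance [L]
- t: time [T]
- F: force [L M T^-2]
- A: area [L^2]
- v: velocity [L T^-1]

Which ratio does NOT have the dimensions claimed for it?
(C) v/t does not give velocity

(A) d/t: [L T^-1] = velocity [L T^-1] ✓
(B) F/A: [L^-1 M T^-2] = pressure [L^-1 M T^-2] ✓
(C) v/t: [L T^-2] ≠ velocity [L T^-1] ✗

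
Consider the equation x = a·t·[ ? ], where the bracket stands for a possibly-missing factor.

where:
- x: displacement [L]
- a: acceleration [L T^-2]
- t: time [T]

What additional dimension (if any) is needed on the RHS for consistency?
[T] — time (e.g. t)

x has dimensions [L]; a·t has dimensions [L T^-1].
The bracketed factor must supply [L] / [L T^-1] = [T].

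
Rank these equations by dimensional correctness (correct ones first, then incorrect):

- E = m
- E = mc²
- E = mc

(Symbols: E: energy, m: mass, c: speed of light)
Dimensionally correct: E = mc²
Dimensionally incorrect: E = m, E = mc
Ordered (correct first, then incorrect): E = mc², E = m, E = mc

- E = m: LHS [L^2 M T^-2], RHS [M] → incorrect ✗
- E = mc²: LHS [L^2 M T^-2], RHS [L^2 M T^-2] → correct ✓
- E = mc: LHS [L^2 M T^-2], RHS [L M T^-1] → incorrect ✗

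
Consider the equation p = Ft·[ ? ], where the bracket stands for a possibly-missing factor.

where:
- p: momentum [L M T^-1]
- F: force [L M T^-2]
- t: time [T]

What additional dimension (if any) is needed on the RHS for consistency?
Nothing is missing — the bracketed factor must be dimensionless.

p has dimensions [L M T^-1] and Ft already has dimensions [L M T^-1], so p = Ft is dimensionally complete.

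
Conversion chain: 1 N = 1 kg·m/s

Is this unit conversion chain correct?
The chain is incorrect (it contains an error).

Incorrect: Newton is kg·m/s², not kg·m/s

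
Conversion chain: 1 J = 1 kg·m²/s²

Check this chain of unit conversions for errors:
The chain is correct (no errors).

Correct: Joule is defined as kg·m²/s²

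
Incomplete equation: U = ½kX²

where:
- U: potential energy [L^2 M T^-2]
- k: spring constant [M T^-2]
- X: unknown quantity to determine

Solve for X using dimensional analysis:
X = x (displacement), dimensions [L]

U has dimensions [L^2 M T^-2]; the rest of the RHS (½k) has dimensions [M T^-2].
So X² must have dimensions [L^2], i.e. X has dimensions [L] — X = x (displacement).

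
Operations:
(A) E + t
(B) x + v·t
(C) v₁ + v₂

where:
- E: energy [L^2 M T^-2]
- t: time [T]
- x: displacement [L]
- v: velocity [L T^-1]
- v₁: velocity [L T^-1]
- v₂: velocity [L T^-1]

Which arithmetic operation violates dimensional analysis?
(A) E + t

(A) E + t: E [L^2 M T^-2] and t [T] — different dimensions cannot be added/subtracted ✗
(B) x + v·t: x [L] and v·t [L] — same dimensions ✓
(C) v₁ + v₂: v₁ [L T^-1] and v₂ [L T^-1] — same dimensions ✓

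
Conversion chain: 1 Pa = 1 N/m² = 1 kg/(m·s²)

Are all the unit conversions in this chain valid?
The chain is correct (no errors).

Correct: Pascal is Newton per square meter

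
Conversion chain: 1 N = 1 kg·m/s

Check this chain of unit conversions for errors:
The chain is incorrect (it contains an error).

Incorrect: Newton is kg·m/s², not kg·m/s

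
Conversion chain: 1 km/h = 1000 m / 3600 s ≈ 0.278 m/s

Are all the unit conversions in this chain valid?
The chain is correct (no errors).

Correct: 1 km = 1000 m, 1 h = 3600 s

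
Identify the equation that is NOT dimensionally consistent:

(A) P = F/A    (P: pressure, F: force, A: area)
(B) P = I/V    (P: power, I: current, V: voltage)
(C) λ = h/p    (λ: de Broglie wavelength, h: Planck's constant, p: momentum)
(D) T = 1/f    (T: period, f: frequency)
(B) P = I/V

The equation (B) P = I/V is dimensionally incorrect.

LHS (P): [L^2 M T^-3]
RHS (I/V): [I^2 L^-2 M^-1 T^3] ✗

The dimensions do not match. The other three equations balance.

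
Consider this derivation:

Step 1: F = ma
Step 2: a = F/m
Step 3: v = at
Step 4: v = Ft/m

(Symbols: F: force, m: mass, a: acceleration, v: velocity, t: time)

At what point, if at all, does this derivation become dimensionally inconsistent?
No step introduces an error — all steps are dimensionally consistent.

Step 1: F = ma → LHS [L M T^-2], RHS [L M T^-2] ✓
Step 2: a = F/m → LHS [L T^-2], RHS [L T^-2] ✓
Step 3: v = at → LHS [L T^-1], RHS [L T^-1] ✓
Step 4: v = Ft/m → LHS [L T^-1], RHS [L T^-1] ✓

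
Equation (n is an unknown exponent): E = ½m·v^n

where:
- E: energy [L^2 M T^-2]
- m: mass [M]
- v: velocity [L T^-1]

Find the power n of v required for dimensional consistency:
n = 2

E has dimensions [L^2 M T^-2]; v has dimensions [L T^-1].
The rest of the RHS has dimensions [M], so v^n must supply [L^2 T^-2].
With n = 2: ½m·v^2 has dimensions [L^2 M T^-2], matching the LHS ✓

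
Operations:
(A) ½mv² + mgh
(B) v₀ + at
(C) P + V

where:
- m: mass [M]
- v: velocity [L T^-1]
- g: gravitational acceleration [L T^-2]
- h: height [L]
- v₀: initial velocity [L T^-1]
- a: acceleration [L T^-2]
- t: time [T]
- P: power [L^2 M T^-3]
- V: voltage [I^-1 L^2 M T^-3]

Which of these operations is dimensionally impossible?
(C) P + V

(A) ½mv² + mgh: ½mv² [L^2 M T^-2] and mgh [L^2 M T^-2] — same dimensions ✓
(B) v₀ + at: v₀ [L T^-1] and at [L T^-1] — same dimensions ✓
(C) P + V: P [L^2 M T^-3] and V [I^-1 L^2 M T^-3] — different dimensions cannot be added/subtracted ✗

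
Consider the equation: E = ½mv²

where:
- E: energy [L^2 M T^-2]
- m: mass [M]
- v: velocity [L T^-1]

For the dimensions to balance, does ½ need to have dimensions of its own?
No

E has dimensions [L^2 M T^-2] and mv² already has dimensions [L^2 M T^-2], so the equation balances without ½ contributing any dimensions. ½ is a pure (dimensionless) number; changing or removing it would not affect dimensional consistency.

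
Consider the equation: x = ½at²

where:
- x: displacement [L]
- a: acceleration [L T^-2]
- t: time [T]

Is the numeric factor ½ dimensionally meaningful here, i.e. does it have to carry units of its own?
No

x has dimensions [L] and at² already has dimensions [L], so the equation balances without ½ contributing any dimensions. ½ is a pure (dimensionless) number; changing or removing it would not affect dimensional consistency.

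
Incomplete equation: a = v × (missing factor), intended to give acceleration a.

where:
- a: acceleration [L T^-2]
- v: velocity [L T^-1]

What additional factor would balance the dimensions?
1/t (inverse time), dimensions [T^-1]

a has dimensions [L T^-2] and v has dimensions [L T^-1].
The missing factor must have dimensions [L T^-2] / [L T^-1] = [T^-1], i.e. inverse time (1/t).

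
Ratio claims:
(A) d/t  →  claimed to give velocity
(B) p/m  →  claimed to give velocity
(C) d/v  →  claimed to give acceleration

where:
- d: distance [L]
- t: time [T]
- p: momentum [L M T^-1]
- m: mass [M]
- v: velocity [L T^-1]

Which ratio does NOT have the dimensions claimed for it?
(C) d/v does not give acceleration

(A) d/t: [L T^-1] = velocity [L T^-1] ✓
(B) p/m: [L T^-1] = velocity [L T^-1] ✓
(C) d/v: [T] ≠ acceleration [L T^-2] ✗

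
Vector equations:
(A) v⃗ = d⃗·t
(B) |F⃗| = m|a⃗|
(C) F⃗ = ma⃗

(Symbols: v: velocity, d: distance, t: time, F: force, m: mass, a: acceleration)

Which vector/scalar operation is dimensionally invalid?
(A) v⃗ = d⃗·t

(A) v⃗ = d⃗·t: LHS [L T^-1], RHS [L T] ✗ — velocity is displacement per time; should be d⃗/t
(B) |F⃗| = m|a⃗|: LHS [L M T^-2], RHS [L M T^-2] ✓ — magnitudes of vectors are scalars
(C) F⃗ = ma⃗: LHS [L M T^-2], RHS [L M T^-2] ✓ — Force and acceleration are vectors, mass is a scalar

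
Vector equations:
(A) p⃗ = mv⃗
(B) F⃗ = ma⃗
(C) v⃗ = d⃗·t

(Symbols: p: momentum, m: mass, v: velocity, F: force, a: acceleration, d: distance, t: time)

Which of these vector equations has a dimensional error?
(C) v⃗ = d⃗·t

(A) p⃗ = mv⃗: LHS [L M T^-1], RHS [L M T^-1] ✓ — mass (scalar) times velocity (vector)
(B) F⃗ = ma⃗: LHS [L M T^-2], RHS [L M T^-2] ✓ — Force and acceleration are vectors, mass is a scalar
(C) v⃗ = d⃗·t: LHS [L T^-1], RHS [L T] ✗ — velocity is displacement per time; should be d⃗/t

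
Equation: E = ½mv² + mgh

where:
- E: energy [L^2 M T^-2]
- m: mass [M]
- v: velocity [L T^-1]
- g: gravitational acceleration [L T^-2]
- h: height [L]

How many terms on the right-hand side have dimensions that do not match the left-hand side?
0

LHS E: [L^2 M T^-2]
- ½mv²: [L^2 M T^-2] ✓
- mgh: [L^2 M T^-2] ✓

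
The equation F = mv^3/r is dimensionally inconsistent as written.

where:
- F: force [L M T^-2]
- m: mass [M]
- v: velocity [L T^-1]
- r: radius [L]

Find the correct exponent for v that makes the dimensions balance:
The exponent of v should be 2: F = mv^2/r

The LHS F has dimensions [L M T^-2]; v has dimensions [L T^-1].
As written, the RHS mv^3/r (exponent 3 on v) has dimensions [L^2 M T^-3], which does not match.
With exponent 2, the RHS mv^2/r has dimensions [L M T^-2], matching the LHS.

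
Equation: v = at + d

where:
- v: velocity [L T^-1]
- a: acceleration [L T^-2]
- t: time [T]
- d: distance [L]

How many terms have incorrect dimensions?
1

LHS v: [L T^-1]
- at: [L T^-1] ✓
- d: [L] ✗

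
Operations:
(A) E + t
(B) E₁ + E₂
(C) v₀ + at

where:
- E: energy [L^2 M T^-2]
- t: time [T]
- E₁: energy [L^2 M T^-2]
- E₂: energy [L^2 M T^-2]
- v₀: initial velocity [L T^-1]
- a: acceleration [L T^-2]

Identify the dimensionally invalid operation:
(A) E + t

(A) E + t: E [L^2 M T^-2] and t [T] — different dimensions cannot be added/subtracted ✗
(B) E₁ + E₂: E₁ [L^2 M T^-2] and E₂ [L^2 M T^-2] — same dimensions ✓
(C) v₀ + at: v₀ [L T^-1] and at [L T^-1] — same dimensions ✓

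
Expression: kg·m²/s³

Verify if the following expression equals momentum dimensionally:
No

The expression kg·m²/s³ has dimensions [L^2 M T^-3], but momentum has dimensions [L M T^-1].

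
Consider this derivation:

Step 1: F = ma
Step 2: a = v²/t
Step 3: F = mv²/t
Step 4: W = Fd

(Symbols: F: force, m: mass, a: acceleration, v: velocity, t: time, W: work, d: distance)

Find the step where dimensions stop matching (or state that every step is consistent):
Step 2

Step 1: F = ma → LHS [L M T^-2], RHS [L M T^-2] ✓
Step 2: a = v²/t → LHS [L T^-2], RHS [L^2 T^-3] ✗

The first dimensional inconsistency appears in step 2: a = v²/t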